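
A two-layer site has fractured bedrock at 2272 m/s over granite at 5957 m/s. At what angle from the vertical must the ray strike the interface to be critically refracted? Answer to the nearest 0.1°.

22.4°

At critical incidence the refracted ray runs along the interface (θ₂ = 90°), so sin θ_c = V₁/V₂.
θ_c = arcsin(2272/5957) = arcsin 0.3814 = 22.42°.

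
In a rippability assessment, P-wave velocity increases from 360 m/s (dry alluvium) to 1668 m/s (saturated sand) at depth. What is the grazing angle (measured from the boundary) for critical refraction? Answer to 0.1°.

Critical incidence: sin θ_c = V₁/V₂ = 360/1668 = 0.2158.
θ_c = arcsin 0.2158 = 12.46°.
Measured from the interface: 90° − 12.46° = 77.54°.

77.5°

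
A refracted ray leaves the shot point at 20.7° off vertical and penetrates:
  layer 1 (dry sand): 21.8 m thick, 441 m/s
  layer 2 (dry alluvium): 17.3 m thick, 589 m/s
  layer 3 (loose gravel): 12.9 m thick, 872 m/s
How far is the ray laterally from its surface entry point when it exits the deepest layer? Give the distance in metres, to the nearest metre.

30 m

Apply Snell's law at each interface; in layer i the horizontal offset is hᵢ·tan θᵢ.
Layer 1: θ = 20.70°; offset = 21.8·tan 20.70° = 8.238 m.
Layer 2: sin θ = 589·sin 20.7°/441 = 0.4721, θ = 28.17°; offset = 17.3·tan 28.17° = 9.265 m.
Layer 3: sin θ = 872·sin 20.7°/441 = 0.6989, θ = 44.34°; offset = 12.9·tan 44.34° = 12.607 m.
Σ offsets = 30.109 m.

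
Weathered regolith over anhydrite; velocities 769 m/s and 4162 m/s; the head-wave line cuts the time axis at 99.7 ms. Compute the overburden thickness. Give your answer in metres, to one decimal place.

θ_c = arcsin(769/4162) = 10.65°; cos θ_c = 0.9828.
tᵢ = 2h cos θ_c/V₁ ⇒ h = tᵢ·V₁/(2 cos θ_c) = 0.0997·769/(2·0.9828) = 39.01 m.

39.0 m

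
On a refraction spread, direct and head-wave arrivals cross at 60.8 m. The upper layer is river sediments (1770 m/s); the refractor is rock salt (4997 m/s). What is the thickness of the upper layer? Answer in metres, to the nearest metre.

21 m

h = (x_cross/2)·√((V₂−V₁)/(V₂+V₁)).
(V₂−V₁)/(V₂+V₁) = (4997−1770)/(4997+1770) = 0.4769; √ = 0.6906.
h = (60.8/2)·0.6906 = 20.99 m.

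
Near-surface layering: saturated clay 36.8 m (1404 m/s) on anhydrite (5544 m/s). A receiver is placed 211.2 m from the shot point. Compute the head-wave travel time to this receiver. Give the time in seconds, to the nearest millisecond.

θ_c = arcsin(V₁/V₂) = arcsin(1404/5544) = 14.67°, cos θ_c = 0.9674.
Intercept time tᵢ = 2h cos θ_c / V₁ = 2·36.8·0.9674/1404 = 0.05071 s.
t = x/V₂ + tᵢ = 211.2/5544 + 0.05071 = 0.08881 s.

0.089 s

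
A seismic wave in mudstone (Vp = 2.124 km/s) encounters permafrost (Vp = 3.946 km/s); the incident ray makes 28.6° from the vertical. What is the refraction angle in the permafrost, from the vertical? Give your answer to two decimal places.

Snell's law: sin θ₂ = (V₂/V₁)·sin θ₁ = (3.946/2.124)·sin 28.6° = 0.8893.
θ₂ = arcsin 0.8893 = 62.79° from the normal.

62.79°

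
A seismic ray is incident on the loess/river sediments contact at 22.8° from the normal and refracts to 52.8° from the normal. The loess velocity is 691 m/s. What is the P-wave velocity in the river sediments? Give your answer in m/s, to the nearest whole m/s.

sin 22.8° = 0.3875; sin 52.8° = 0.7965.
V₂ = V₁·(sin θ₂/sin θ₁) = 691·(0.7965/0.3875) = 1420.34 m/s.

1420 m/s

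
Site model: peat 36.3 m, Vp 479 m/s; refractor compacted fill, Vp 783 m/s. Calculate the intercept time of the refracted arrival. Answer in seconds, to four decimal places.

0.1199 s

θ_c = arcsin(V₁/V₂) = arcsin(479/783) = 37.72°; cos θ_c = 0.7911.
tᵢ = 2h·cos θ_c / V₁ = 2·36.3·0.7911 / 479 = 0.11990 s.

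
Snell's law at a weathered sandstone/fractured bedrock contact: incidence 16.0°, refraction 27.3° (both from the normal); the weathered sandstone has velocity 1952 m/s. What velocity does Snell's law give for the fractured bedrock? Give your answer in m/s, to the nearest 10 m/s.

3250 m/s

Snell's law: sin 16.0°/V₁ = sin 27.3°/V₂.
V₂ = V₁·sin 27.3°/sin 16.0° = 1952 × 1.6640 = 3248.05 m/s.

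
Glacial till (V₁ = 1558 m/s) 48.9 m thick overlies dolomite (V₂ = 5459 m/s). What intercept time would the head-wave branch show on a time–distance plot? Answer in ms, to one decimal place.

60.2 ms

tᵢ = 2h·√(V₂²−V₁²)/(V₁V₂).
√(V₂²−V₁²) = √(5459²−1558²) = 5232.0 m/s.
tᵢ = 2·48.9·5232.0/(1558·5459) = 0.06016 s.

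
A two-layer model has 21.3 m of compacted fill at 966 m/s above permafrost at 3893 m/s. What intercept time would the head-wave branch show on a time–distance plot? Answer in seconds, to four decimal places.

θ_c = arcsin(V₁/V₂) = arcsin(966/3893) = 14.37°; cos θ_c = 0.9687.
tᵢ = 2h·cos θ_c / V₁ = 2·21.3·0.9687 / 966 = 0.04272 s.

0.0427 s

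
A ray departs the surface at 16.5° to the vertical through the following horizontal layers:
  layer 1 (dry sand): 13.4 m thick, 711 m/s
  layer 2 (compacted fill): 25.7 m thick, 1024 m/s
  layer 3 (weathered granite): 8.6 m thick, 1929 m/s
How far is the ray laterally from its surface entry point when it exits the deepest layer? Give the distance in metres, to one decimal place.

p = sin θ₁/V₁ = sin 16.5°/711 = 3.9946e-04 s/m is conserved through the stack.
Layer 1: θ = 16.50°; offset = 13.4·tan 16.50° = 3.969 m.
Layer 2: sin θ = p·1024 = 0.4090 → θ = 24.14°; offset = 25.7·tan 24.14° = 11.520 m.
Layer 3: sin θ = p·1929 = 0.7706 → θ = 50.40°; offset = 8.6·tan 50.40° = 10.397 m.
Summing the layer offsets gives 25.887 m.

25.9 m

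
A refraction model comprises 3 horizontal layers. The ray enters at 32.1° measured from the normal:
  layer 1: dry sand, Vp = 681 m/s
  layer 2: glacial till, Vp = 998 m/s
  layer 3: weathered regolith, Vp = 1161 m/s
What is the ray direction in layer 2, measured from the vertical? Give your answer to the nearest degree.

51°

Ray parameter p = sin 32.1° / 681 = 7.8032e-04 s/m.
sin θ_2 = p·V_2 = 7.8032e-04 × 998 = 0.7788.
θ_2 = arcsin 0.7788 = 51.15°.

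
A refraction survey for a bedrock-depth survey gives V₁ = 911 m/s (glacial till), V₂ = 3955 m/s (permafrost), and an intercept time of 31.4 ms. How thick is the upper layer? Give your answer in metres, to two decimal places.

θ_c = arcsin(911/3955) = 13.32°; cos θ_c = 0.9731.
tᵢ = 2h cos θ_c/V₁ ⇒ h = tᵢ·V₁/(2 cos θ_c) = 0.0314·911/(2·0.9731) = 14.70 m.

14.70 m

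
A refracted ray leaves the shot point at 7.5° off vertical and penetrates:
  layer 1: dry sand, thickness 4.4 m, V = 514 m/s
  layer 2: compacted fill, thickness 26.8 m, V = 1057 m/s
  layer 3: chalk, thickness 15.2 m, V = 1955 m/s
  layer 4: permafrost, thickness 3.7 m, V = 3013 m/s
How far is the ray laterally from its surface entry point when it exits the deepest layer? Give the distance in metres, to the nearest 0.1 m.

21.1 m

Apply Snell's law at each interface; in layer i the horizontal offset is hᵢ·tan θᵢ.
Layer 1: θ = 7.50°; offset = 4.4·tan 7.50° = 0.579 m.
Layer 2: sin θ = 1057·sin 7.5°/514 = 0.2684, θ = 15.57°; offset = 26.8·tan 15.57° = 7.468 m.
Layer 3: sin θ = 1955·sin 7.5°/514 = 0.4965, θ = 29.77°; offset = 15.2·tan 29.77° = 8.693 m.
Layer 4: sin θ = 3013·sin 7.5°/514 = 0.7651, θ = 49.92°; offset = 3.7·tan 49.92° = 4.397 m.
Summing the layer offsets gives 21.137 m.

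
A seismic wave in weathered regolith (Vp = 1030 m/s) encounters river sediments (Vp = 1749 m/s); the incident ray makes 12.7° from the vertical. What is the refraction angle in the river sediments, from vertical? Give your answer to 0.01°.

sin θ₁/V₁ = sin θ₂/V₂ ⇒ sin θ₂ = 1749·sin 12.7°/1030 = 1749·0.2198/1030 = 0.3733.
θ₂ = sin⁻¹(0.3733) = 21.92° (from vertical).

21.92°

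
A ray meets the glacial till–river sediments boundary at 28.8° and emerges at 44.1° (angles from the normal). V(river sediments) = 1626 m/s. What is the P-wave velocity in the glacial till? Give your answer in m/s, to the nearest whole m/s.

1126 m/s

sin 28.8° = 0.4818; sin 44.1° = 0.6959.
V₁ = V₂·(sin θ₁/sin θ₂) = 1626·(0.4818/0.6959) = 1125.62 m/s.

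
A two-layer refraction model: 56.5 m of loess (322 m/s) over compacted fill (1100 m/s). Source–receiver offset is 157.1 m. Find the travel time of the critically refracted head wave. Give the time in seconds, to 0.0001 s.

0.4784 s

θ_c = arcsin(V₁/V₂) = arcsin(322/1100) = 17.02°, cos θ_c = 0.9562.
Intercept time tᵢ = 2h cos θ_c / V₁ = 2·56.5·0.9562/322 = 0.33556 s.
t = x/V₂ + tᵢ = 157.1/1100 + 0.33556 = 0.47838 s.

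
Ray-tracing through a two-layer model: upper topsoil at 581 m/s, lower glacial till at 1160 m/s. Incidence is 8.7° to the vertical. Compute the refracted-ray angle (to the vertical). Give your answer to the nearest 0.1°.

Snell's law: sin θ₂ = (V₂/V₁)·sin θ₁ = (1160/581)·sin 8.7° = 0.3020.
θ₂ = sin⁻¹(0.3020) = 17.58° (from vertical).

17.6°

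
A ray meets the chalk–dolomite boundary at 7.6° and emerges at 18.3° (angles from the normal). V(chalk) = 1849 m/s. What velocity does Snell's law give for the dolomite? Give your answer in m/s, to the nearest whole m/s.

Snell's law: sin 7.6°/V₁ = sin 18.3°/V₂.
V₂ = V₁·sin 18.3°/sin 7.6° = 1849 × 2.3741 = 4389.75 m/s.

4390 m/s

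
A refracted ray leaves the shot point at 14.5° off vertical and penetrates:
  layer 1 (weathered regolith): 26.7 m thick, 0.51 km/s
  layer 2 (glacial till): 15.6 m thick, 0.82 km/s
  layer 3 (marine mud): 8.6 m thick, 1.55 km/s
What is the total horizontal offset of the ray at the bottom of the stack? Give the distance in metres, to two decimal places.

Apply Snell's law at each interface; in layer i the horizontal offset is hᵢ·tan θᵢ.
Layer 1: θ = 14.50°; offset = 26.7·tan 14.50° = 6.9051 m.
Layer 2: sin θ = 0.82·sin 14.5°/0.51 = 0.4026, θ = 23.74°; offset = 15.6·tan 23.74° = 6.8606 m.
Layer 3: sin θ = 1.55·sin 14.5°/0.51 = 0.7610, θ = 49.55°; offset = 8.6·tan 49.55° = 10.0867 m.
Total horizontal offset = 23.8524 m.

23.85 m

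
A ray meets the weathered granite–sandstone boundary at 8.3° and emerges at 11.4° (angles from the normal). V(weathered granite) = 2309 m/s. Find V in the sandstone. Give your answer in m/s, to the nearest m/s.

sin 8.3° = 0.1444; sin 11.4° = 0.1977.
V₂ = V₁·(sin θ₂/sin θ₁) = 2309·(0.1977/0.1444) = 3161.56 m/s.

3162 m/s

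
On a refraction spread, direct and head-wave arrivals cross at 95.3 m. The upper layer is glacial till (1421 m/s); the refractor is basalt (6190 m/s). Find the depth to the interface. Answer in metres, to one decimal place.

37.7 m

x_cross = 2h·√((V₂+V₁)/(V₂−V₁)) → h = x_cross / (2·√((V₂+V₁)/(V₂−V₁))).
√((V₂+V₁)/(V₂−V₁)) = √((6190+1421)/(6190−1421)) = 1.2633.
h = 95.3 / (2·1.2633) = 37.72 m.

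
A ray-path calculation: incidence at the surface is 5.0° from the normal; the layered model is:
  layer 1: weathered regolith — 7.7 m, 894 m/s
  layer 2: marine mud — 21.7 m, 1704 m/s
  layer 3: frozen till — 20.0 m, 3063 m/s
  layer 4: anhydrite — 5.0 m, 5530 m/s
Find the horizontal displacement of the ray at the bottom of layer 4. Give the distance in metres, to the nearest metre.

14 m

p = sin θ₁/V₁ = sin 5.0°/894 = 9.7490e-05 s/m is conserved through the stack.
Layer 1: θ = 5.00°; offset = 7.7·tan 5.00° = 0.674 m.
Layer 2: sin θ = p·1704 = 0.1661 → θ = 9.56°; offset = 21.7·tan 9.56° = 3.656 m.
Layer 3: sin θ = p·3063 = 0.2986 → θ = 17.37°; offset = 20.0·tan 17.37° = 6.258 m.
Layer 4: sin θ = p·5530 = 0.5391 → θ = 32.62°; offset = 5.0·tan 32.62° = 3.201 m.
Σ offsets = 13.788 m.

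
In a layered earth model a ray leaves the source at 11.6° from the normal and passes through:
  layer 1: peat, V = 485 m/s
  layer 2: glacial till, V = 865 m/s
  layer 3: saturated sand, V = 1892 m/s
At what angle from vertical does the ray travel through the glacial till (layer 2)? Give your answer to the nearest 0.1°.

Snell's law across each interface conserves sin θ / V, so sin θ_2 = V_2·sin θ₁/V₁.
sin θ_2 = 865 × sin 11.6° / 485 = 0.3586.
θ_2 = 21.02° from the vertical.

21.0°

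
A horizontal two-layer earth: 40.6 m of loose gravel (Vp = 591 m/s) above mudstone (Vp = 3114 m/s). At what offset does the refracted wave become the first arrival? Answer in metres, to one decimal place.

x_cross = 2h·√((V₂+V₁)/(V₂−V₁)).
(V₂+V₁)/(V₂−V₁) = (3114+591)/(3114−591) = 1.4685; √ = 1.2118.
x_cross = 2·40.6·1.2118 = 98.40 m.

98.4 m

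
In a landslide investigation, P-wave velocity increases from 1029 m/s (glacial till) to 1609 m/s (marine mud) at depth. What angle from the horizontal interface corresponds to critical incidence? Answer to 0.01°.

50.24°

Critical incidence: sin θ_c = V₁/V₂ = 1029/1609 = 0.6395.
θ_c = arcsin 0.6395 = 39.76°.
Measured from the interface: 90° − 39.76° = 50.24°.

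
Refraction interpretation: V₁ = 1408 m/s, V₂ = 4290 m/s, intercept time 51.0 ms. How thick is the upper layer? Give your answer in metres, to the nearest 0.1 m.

θ_c = arcsin(1408/4290) = 19.16°; cos θ_c = 0.9446.
tᵢ = 2h cos θ_c/V₁ ⇒ h = tᵢ·V₁/(2 cos θ_c) = 0.051·1408/(2·0.9446) = 38.01 m.

38.0 m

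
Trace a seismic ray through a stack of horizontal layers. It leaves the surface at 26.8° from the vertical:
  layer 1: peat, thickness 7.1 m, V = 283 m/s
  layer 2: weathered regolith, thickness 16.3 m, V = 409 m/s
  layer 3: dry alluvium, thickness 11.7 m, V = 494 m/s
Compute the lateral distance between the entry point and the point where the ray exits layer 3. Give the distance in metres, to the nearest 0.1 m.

p = sin θ₁/V₁ = sin 26.8°/283 = 1.5932e-03 s/m is conserved through the stack.
Layer 1: θ = 26.80°; offset = 7.1·tan 26.80° = 3.586 m.
Layer 2: sin θ = p·409 = 0.6516 → θ = 40.66°; offset = 16.3·tan 40.66° = 14.002 m.
Layer 3: sin θ = p·494 = 0.7870 → θ = 51.91°; offset = 11.7·tan 51.91° = 14.927 m.
Summing the layer offsets gives 32.516 m.

32.5 m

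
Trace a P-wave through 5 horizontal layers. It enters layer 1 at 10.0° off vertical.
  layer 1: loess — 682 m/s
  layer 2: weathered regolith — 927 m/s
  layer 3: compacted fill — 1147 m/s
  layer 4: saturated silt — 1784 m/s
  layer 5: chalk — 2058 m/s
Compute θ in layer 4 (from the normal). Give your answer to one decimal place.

Snell's law across each interface conserves sin θ / V, so sin θ_4 = V_4·sin θ₁/V₁.
sin θ_4 = 1784 × sin 10.0° / 682 = 0.4542.
θ_4 = arcsin 0.4542 = 27.02°.

27.0°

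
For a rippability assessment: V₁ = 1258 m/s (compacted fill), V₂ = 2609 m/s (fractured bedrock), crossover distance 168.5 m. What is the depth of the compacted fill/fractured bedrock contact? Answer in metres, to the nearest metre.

50 m

h = (x_cross/2)·√((V₂−V₁)/(V₂+V₁)).
(V₂−V₁)/(V₂+V₁) = (2609−1258)/(2609+1258) = 0.3494; √ = 0.5911.
h = (168.5/2)·0.5911 = 49.80 m.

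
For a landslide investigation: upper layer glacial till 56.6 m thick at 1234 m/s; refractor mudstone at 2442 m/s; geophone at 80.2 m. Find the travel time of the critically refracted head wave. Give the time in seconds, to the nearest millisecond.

0.112 s

θ_c = arcsin(V₁/V₂) = arcsin(1234/2442) = 30.35°, cos θ_c = 0.8629.
Intercept time tᵢ = 2h cos θ_c / V₁ = 2·56.6·0.8629/1234 = 0.07916 s.
t = x/V₂ + tᵢ = 80.2/2442 + 0.07916 = 0.11200 s.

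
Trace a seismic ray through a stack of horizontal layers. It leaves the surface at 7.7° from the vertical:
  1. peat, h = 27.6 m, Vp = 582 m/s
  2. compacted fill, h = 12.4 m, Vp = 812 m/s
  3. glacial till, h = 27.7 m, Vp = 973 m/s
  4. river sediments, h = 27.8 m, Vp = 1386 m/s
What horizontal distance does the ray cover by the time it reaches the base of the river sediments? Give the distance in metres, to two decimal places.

21.82 m

Apply Snell's law at each interface; in layer i the horizontal offset is hᵢ·tan θᵢ.
Layer 1: θ = 7.70°; offset = 27.6·tan 7.70° = 3.7317 m.
Layer 2: sin θ = 812·sin 7.7°/582 = 0.1869, θ = 10.77°; offset = 12.4·tan 10.77° = 2.3596 m.
Layer 3: sin θ = 973·sin 7.7°/582 = 0.2240, θ = 12.94°; offset = 27.7·tan 12.94° = 6.3666 m.
Layer 4: sin θ = 1386·sin 7.7°/582 = 0.3191, θ = 18.61°; offset = 27.8·tan 18.61° = 9.3597 m.
Summing the layer offsets gives 21.8176 m.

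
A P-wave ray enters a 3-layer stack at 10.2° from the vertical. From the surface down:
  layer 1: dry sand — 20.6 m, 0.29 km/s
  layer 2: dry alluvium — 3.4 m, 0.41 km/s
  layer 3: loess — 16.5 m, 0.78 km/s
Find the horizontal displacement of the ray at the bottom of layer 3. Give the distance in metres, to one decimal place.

13.5 m

p = sin θ₁/V₁ = sin 10.2°/0.29 = 6.1064e-01 s/km is conserved through the stack.
Layer 1: θ = 10.20°; offset = 20.6·tan 10.20° = 3.707 m.
Layer 2: sin θ = p·0.41 = 0.2504 → θ = 14.50°; offset = 3.4·tan 14.50° = 0.879 m.
Layer 3: sin θ = p·0.78 = 0.4763 → θ = 28.44°; offset = 16.5·tan 28.44° = 8.938 m.
Total horizontal offset = 13.524 m.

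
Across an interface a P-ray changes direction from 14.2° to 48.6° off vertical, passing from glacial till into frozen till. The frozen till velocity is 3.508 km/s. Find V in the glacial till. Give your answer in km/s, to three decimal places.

1.147 km/s

Snell's law: sin 14.2°/V₁ = sin 48.6°/V₂.
V₁ = V₂·sin 14.2°/sin 48.6° = 3.508 × 0.3270 = 1.147 km/s.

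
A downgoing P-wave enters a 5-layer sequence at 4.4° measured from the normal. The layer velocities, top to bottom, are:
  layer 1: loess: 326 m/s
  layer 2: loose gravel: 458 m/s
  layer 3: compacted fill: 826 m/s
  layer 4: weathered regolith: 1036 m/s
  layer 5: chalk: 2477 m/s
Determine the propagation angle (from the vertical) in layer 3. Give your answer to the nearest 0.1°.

11.2°

Snell's law across each interface conserves sin θ / V, so sin θ_3 = V_3·sin θ₁/V₁.
sin θ_3 = 826 × sin 4.4° / 326 = 0.1944.
θ_3 = arcsin 0.1944 = 11.21°.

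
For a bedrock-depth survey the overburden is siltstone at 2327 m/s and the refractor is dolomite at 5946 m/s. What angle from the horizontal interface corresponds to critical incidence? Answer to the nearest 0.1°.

Critical incidence: sin θ_c = V₁/V₂ = 2327/5946 = 0.3914.
θ_c = arcsin 0.3914 = 23.04°.
Measured from the interface: 90° − 23.04° = 66.96°.

67.0°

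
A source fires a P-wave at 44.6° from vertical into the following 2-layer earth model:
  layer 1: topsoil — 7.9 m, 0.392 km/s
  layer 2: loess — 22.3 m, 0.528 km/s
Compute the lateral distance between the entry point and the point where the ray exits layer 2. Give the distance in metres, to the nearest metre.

73 m

p = sin θ₁/V₁ = sin 44.6°/0.392 = 1.7912e+00 s/km is conserved through the stack.
Layer 1: θ = 44.60°; offset = 7.9·tan 44.60° = 7.790 m.
Layer 2: sin θ = p·0.528 = 0.9458 → θ = 71.04°; offset = 22.3·tan 71.04° = 64.919 m.
Σ offsets = 72.709 m.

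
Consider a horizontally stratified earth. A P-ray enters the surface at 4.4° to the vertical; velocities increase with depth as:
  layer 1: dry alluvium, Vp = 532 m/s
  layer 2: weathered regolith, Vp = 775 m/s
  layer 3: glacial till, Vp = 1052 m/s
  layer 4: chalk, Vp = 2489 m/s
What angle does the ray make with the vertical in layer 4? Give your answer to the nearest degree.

21°

Snell's law across each interface conserves sin θ / V, so sin θ_4 = V_4·sin θ₁/V₁.
sin θ_4 = 2489 × sin 4.4° / 532 = 0.3589.
θ_4 = 21.03° from the vertical.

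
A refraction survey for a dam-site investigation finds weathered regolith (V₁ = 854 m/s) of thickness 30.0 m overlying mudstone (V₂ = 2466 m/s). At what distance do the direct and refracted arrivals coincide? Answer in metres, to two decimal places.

x_cross = 2h·√((V₂+V₁)/(V₂−V₁)).
(V₂+V₁)/(V₂−V₁) = (2466+854)/(2466−854) = 2.0596; √ = 1.4351.
x_cross = 2·30.0·1.4351 = 86.11 m.

86.11 m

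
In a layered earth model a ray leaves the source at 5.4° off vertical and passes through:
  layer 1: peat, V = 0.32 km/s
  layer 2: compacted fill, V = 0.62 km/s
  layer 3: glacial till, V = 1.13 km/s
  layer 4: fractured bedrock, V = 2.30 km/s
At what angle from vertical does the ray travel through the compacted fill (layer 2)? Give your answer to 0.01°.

Ray parameter p = sin 5.4° / 0.32 = 2.9409e-01 s/km.
sin θ_2 = p·V_2 = 2.9409e-01 × 0.62 = 0.1823.
θ_2 = arcsin 0.1823 = 10.51°.

10.51°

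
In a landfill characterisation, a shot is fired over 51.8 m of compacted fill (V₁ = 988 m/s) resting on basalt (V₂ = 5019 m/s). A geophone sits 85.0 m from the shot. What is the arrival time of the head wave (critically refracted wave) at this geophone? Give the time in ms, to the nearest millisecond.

120 ms

t = x/V₂ + 2h·√(V₂²−V₁²)/(V₁V₂).
√(V₂²−V₁²) = √(5019²−988²) = 4920.8 m/s; delay term = 2·51.8·4920.8/(988·5019) = 0.10281 s.
t = 85.0/5019 + 0.10281 = 0.11974 s.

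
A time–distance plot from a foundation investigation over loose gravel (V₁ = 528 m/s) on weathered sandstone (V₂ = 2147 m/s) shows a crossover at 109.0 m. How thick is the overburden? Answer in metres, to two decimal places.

x_cross = 2h·√((V₂+V₁)/(V₂−V₁)) → h = x_cross / (2·√((V₂+V₁)/(V₂−V₁))).
√((V₂+V₁)/(V₂−V₁)) = √((2147+528)/(2147−528)) = 1.2854.
h = 109.0 / (2·1.2854) = 42.40 m.

42.40 m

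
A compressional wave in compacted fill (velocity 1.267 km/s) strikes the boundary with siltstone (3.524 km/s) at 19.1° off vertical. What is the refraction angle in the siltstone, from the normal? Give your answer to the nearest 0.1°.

65.5°

Snell's law: sin θ₂ = (V₂/V₁)·sin θ₁ = (3.524/1.267)·sin 19.1° = 0.9101.
θ₂ = arcsin 0.9101 = 65.52° from the normal.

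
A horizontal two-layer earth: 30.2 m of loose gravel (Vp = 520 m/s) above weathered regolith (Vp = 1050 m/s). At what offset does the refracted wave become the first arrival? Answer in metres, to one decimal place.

θ_c = arcsin(520/1050) = 29.69°, so cos θ_c = 0.8688 and tᵢ = 2h cos θ_c/V₁ = 0.1009 s.
At crossover x/V₁ = x/V₂ + tᵢ ⇒ x = tᵢ/(1/V₁ − 1/V₂) = 0.10091/(1.9231e-03 − 9.5238e-04) = 103.96 m.

104.0 m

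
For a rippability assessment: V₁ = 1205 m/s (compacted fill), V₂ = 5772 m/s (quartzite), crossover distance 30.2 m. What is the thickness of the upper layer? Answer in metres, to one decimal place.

12.2 m

h = (x_cross/2)·√((V₂−V₁)/(V₂+V₁)).
(V₂−V₁)/(V₂+V₁) = (5772−1205)/(5772+1205) = 0.6546; √ = 0.8091.
h = (30.2/2)·0.8091 = 12.22 m.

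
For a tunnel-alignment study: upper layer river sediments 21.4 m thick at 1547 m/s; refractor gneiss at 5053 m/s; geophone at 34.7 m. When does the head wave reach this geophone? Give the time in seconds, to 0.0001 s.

0.0332 s

t = x/V₂ + 2h·√(V₂²−V₁²)/(V₁V₂).
√(V₂²−V₁²) = √(5053²−1547²) = 4810.4 m/s; delay term = 2·21.4·4810.4/(1547·5053) = 0.02634 s.
t = 34.7/5053 + 0.02634 = 0.03321 s.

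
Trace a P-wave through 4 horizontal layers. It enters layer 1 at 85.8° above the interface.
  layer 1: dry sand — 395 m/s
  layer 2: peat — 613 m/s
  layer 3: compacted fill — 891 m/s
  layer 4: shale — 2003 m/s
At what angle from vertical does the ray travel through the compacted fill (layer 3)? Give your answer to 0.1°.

From the normal: θ₁ = 90° − 85.8° = 4.2°.
Snell's law across each interface conserves sin θ / V, so sin θ_3 = V_3·sin θ₁/V₁.
sin θ_3 = 891 × sin 4.2° / 395 = 0.1652.
θ_3 = arcsin 0.1652 = 9.51°.

9.5°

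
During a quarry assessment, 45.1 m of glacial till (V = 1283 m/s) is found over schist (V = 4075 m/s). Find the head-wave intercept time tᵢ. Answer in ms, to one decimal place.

66.7 ms

tᵢ = 2h·√(V₂²−V₁²)/(V₁V₂).
√(V₂²−V₁²) = √(4075²−1283²) = 3867.8 m/s.
tᵢ = 2·45.1·3867.8/(1283·4075) = 0.06673 s.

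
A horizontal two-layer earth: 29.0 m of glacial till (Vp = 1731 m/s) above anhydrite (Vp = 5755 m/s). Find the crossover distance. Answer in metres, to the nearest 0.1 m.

θ_c = arcsin(1731/5755) = 17.50°, so cos θ_c = 0.9537 and tᵢ = 2h cos θ_c/V₁ = 0.0320 s.
At crossover x/V₁ = x/V₂ + tᵢ ⇒ x = tᵢ/(1/V₁ − 1/V₂) = 0.03196/(5.7770e-04 − 1.7376e-04) = 79.11 m.

79.1 m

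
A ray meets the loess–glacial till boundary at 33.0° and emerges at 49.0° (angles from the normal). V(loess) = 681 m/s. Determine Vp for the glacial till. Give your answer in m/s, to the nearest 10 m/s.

Snell's law: sin 33.0°/V₁ = sin 49.0°/V₂.
V₂ = V₁·sin 49.0°/sin 33.0° = 681 × 1.3857 = 943.67 m/s.

940 m/s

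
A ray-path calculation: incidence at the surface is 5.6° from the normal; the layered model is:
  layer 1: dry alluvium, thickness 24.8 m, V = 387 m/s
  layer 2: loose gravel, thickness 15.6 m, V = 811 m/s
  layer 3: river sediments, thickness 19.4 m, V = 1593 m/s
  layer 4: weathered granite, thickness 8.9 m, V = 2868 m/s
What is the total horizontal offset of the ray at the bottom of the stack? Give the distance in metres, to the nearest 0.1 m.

23.5 m

Apply Snell's law at each interface; in layer i the horizontal offset is hᵢ·tan θᵢ.
Layer 1: θ = 5.60°; offset = 24.8·tan 5.60° = 2.432 m.
Layer 2: sin θ = 811·sin 5.6°/387 = 0.2045, θ = 11.80°; offset = 15.6·tan 11.80° = 3.259 m.
Layer 3: sin θ = 1593·sin 5.6°/387 = 0.4017, θ = 23.68°; offset = 19.4·tan 23.68° = 8.509 m.
Layer 4: sin θ = 2868·sin 5.6°/387 = 0.7232, θ = 46.32°; offset = 8.9·tan 46.32° = 9.319 m.
Total horizontal offset = 23.519 m.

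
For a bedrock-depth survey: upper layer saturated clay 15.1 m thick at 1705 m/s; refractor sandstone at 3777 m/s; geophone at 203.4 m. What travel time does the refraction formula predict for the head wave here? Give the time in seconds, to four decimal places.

θ_c = arcsin(V₁/V₂) = arcsin(1705/3777) = 26.83°, cos θ_c = 0.8923.
Intercept time tᵢ = 2h cos θ_c / V₁ = 2·15.1·0.8923/1705 = 0.01581 s.
t = x/V₂ + tᵢ = 203.4/3777 + 0.01581 = 0.06966 s.

0.0697 s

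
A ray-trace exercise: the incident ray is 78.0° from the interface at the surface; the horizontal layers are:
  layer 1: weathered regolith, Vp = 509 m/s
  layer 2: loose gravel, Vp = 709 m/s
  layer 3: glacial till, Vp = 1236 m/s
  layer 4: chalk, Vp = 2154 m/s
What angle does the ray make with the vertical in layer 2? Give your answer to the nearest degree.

From the normal: θ₁ = 90° − 78.0° = 12.0°.
Ray parameter p = sin 12.0° / 509 = 4.0847e-04 s/m.
sin θ_2 = p·V_2 = 4.0847e-04 × 709 = 0.2896.
θ_2 = arcsin 0.2896 = 16.83°.

17°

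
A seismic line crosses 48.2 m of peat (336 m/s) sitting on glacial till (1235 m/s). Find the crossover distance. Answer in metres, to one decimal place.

θ_c = arcsin(336/1235) = 15.79°, so cos θ_c = 0.9623 and tᵢ = 2h cos θ_c/V₁ = 0.2761 s.
At crossover x/V₁ = x/V₂ + tᵢ ⇒ x = tᵢ/(1/V₁ − 1/V₂) = 0.27608/(2.9762e-03 − 8.0972e-04) = 127.43 m.

127.4 m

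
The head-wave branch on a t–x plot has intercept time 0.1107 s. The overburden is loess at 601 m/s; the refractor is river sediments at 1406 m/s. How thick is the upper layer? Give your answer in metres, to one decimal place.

h = tᵢ·V₁·V₂ / (2·√(V₂²−V₁²)).
√(V₂²−V₁²) = √(1406² − 601²) = 1271.1 m/s.
h = 0.1107 s × 601 × 1406 / (2 × 1271.1) = 36.80 m.

36.8 m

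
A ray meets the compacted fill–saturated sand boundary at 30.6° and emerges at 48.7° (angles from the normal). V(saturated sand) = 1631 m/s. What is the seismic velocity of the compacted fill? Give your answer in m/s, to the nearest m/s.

1105 m/s

Snell's law: sin 30.6°/V₁ = sin 48.7°/V₂.
V₁ = V₂·sin 30.6°/sin 48.7° = 1631 × 0.6776 = 1105.13 m/s.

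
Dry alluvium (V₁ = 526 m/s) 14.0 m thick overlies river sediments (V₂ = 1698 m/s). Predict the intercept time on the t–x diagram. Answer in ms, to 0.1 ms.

50.6 ms

tᵢ = 2h·√(V₂²−V₁²)/(V₁V₂).
√(V₂²−V₁²) = √(1698²−526²) = 1614.5 m/s.
tᵢ = 2·14.0·1614.5/(526·1698) = 0.05061 s.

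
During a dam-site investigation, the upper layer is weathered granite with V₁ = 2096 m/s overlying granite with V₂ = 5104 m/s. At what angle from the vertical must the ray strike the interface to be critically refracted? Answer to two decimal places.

24.25°

Critical incidence: sin θ_c = V₁/V₂ = 2096/5104 = 0.4107.
θ_c = arcsin 0.4107 = 24.25°.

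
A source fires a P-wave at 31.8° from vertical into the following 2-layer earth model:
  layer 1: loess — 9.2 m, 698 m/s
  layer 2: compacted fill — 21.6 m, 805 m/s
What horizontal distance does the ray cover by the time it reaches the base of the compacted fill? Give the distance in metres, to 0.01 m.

22.23 m

Apply Snell's law at each interface; in layer i the horizontal offset is hᵢ·tan θᵢ.
Layer 1: θ = 31.80°; offset = 9.2·tan 31.80° = 5.7042 m.
Layer 2: sin θ = 805·sin 31.8°/698 = 0.6077, θ = 37.43°; offset = 21.6·tan 37.43° = 16.5300 m.
Σ offsets = 22.2342 m.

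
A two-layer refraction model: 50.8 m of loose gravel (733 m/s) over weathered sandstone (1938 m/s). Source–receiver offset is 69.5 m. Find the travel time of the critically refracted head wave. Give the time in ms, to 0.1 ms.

θ_c = arcsin(V₁/V₂) = arcsin(733/1938) = 22.22°, cos θ_c = 0.9257.
Intercept time tᵢ = 2h cos θ_c / V₁ = 2·50.8·0.9257/733 = 0.12831 s.
t = x/V₂ + tᵢ = 69.5/1938 + 0.12831 = 0.16417 s.

164.2 ms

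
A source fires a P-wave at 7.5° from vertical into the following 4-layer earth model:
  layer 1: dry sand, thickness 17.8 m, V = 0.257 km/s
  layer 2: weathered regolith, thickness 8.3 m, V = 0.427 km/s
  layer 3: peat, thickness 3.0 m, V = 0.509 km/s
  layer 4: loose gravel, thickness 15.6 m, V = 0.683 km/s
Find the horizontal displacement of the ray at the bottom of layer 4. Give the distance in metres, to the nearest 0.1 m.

10.8 m

Ray parameter p = sin 7.5° / 0.257 km/s = 5.0788e-01 s/km.
Layer 1: θ = 7.50°; offset = 17.8·tan 7.50° = 2.343 m.
Layer 2: sin θ = p·0.427 = 0.2169 → θ = 12.53°; offset = 8.3·tan 12.53° = 1.844 m.
Layer 3: sin θ = p·0.509 = 0.2585 → θ = 14.98°; offset = 3.0·tan 14.98° = 0.803 m.
Layer 4: sin θ = p·0.683 = 0.3469 → θ = 20.30°; offset = 15.6·tan 20.30° = 5.770 m.
Summing the layer offsets gives 10.760 m.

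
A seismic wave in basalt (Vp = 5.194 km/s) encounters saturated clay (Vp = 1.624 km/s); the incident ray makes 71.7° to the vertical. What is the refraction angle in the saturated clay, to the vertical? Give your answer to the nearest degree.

sin θ₁/V₁ = sin θ₂/V₂ ⇒ sin θ₂ = 1.624·sin 71.7°/5.194 = 1.624·0.9494/5.194 = 0.2969.
θ₂ = sin⁻¹(0.2969) = 17.27° (from vertical).

17°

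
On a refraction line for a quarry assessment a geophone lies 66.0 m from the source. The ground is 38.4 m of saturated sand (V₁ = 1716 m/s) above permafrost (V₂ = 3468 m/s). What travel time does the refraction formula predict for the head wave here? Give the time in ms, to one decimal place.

57.9 ms

θ_c = arcsin(V₁/V₂) = arcsin(1716/3468) = 29.66°, cos θ_c = 0.8690.
Intercept time tᵢ = 2h cos θ_c / V₁ = 2·38.4·0.8690/1716 = 0.03889 s.
t = x/V₂ + tᵢ = 66.0/3468 + 0.03889 = 0.05792 s.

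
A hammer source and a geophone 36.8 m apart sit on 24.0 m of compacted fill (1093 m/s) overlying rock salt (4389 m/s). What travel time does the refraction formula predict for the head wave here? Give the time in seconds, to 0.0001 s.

θ_c = arcsin(V₁/V₂) = arcsin(1093/4389) = 14.42°, cos θ_c = 0.9685.
Intercept time tᵢ = 2h cos θ_c / V₁ = 2·24.0·0.9685/1093 = 0.04253 s.
t = x/V₂ + tᵢ = 36.8/4389 + 0.04253 = 0.05092 s.

0.0509 s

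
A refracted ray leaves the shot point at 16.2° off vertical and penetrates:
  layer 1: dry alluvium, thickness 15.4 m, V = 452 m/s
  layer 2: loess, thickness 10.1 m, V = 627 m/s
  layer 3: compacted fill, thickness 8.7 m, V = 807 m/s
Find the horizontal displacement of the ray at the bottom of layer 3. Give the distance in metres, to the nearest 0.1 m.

Ray parameter p = sin 16.2° / 452 m/s = 6.1724e-04 s/m.
Layer 1: θ = 16.20°; offset = 15.4·tan 16.20° = 4.474 m.
Layer 2: sin θ = p·627 = 0.3870 → θ = 22.77°; offset = 10.1·tan 22.77° = 4.239 m.
Layer 3: sin θ = p·807 = 0.4981 → θ = 29.88°; offset = 8.7·tan 29.88° = 4.998 m.
Summing the layer offsets gives 13.711 m.

13.7 m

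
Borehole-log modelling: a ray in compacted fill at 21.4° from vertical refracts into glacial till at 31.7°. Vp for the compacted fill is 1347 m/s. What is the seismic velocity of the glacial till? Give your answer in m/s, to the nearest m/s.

sin 21.4° = 0.3649; sin 31.7° = 0.5255.
V₂ = V₁·(sin θ₂/sin θ₁) = 1347·(0.5255/0.3649) = 1939.86 m/s.

1940 m/s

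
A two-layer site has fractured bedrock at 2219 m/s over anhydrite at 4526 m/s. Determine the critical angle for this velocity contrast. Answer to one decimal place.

Critical incidence: sin θ_c = V₁/V₂ = 2219/4526 = 0.4903.
θ_c = arcsin 0.4903 = 29.36°.

29.4°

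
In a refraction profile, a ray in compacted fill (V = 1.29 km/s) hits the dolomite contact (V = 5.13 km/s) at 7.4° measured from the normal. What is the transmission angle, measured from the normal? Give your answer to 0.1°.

sin θ₁/V₁ = sin θ₂/V₂ ⇒ sin θ₂ = 5.13·sin 7.4°/1.29 = 5.13·0.1288/1.29 = 0.5122.
θ₂ = sin⁻¹(0.5122) = 30.81° (from vertical).

30.8°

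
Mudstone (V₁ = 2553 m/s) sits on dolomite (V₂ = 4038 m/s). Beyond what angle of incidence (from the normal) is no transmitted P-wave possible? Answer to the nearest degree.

39°

Critical incidence: sin θ_c = V₁/V₂ = 2553/4038 = 0.6322.
θ_c = arcsin 0.6322 = 39.22°.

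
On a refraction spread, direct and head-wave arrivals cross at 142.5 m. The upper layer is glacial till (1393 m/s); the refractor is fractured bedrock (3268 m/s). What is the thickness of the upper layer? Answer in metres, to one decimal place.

h = (x_cross/2)·√((V₂−V₁)/(V₂+V₁)).
(V₂−V₁)/(V₂+V₁) = (3268−1393)/(3268+1393) = 0.4023; √ = 0.6343.
h = (142.5/2)·0.6343 = 45.19 m.

45.2 m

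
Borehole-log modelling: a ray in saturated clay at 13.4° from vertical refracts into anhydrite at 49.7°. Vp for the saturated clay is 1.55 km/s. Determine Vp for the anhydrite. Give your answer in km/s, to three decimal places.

5.101 km/s

sin 13.4° = 0.2317; sin 49.7° = 0.7627.
V₂ = V₁·(sin θ₂/sin θ₁) = 1.55·(0.7627/0.2317) = 5.101 km/s.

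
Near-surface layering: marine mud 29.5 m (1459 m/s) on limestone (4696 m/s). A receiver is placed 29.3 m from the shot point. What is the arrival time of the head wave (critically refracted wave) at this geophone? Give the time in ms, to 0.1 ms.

44.7 ms

θ_c = arcsin(V₁/V₂) = arcsin(1459/4696) = 18.10°, cos θ_c = 0.9505.
Intercept time tᵢ = 2h cos θ_c / V₁ = 2·29.5·0.9505/1459 = 0.03844 s.
t = x/V₂ + tᵢ = 29.3/4696 + 0.03844 = 0.04468 s.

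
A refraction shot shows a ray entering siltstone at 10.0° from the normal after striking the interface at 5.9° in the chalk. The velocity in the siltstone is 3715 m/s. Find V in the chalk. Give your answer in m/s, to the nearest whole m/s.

Snell's law: sin 5.9°/V₁ = sin 10.0°/V₂.
V₁ = V₂·sin 5.9°/sin 10.0° = 3715 × 0.5920 = 2199.13 m/s.

2199 m/s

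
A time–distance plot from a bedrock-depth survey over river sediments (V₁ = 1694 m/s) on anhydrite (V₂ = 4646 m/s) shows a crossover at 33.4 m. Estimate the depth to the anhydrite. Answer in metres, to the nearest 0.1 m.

x_cross = 2h·√((V₂+V₁)/(V₂−V₁)) → h = x_cross / (2·√((V₂+V₁)/(V₂−V₁))).
√((V₂+V₁)/(V₂−V₁)) = √((4646+1694)/(4646−1694)) = 1.4655.
h = 33.4 / (2·1.4655) = 11.40 m.

11.4 m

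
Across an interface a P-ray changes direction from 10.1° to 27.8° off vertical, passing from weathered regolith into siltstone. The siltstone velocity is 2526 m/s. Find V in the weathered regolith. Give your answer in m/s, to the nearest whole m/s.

950 m/s

sin 10.1° = 0.1754; sin 27.8° = 0.4664.
V₁ = V₂·(sin θ₁/sin θ₂) = 2526·(0.1754/0.4664) = 949.80 m/s.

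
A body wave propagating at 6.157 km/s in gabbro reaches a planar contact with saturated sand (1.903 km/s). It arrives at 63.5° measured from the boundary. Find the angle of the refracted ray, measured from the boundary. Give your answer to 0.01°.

82.07°

Angle from the normal: 90° − 63.5° = 26.5°.
Snell's law: sin θ₂ = (V₂/V₁)·sin θ₁ = (1.903/6.157)·sin 26.5° = 0.1379.
θ₂ = sin⁻¹(0.1379) = 7.93° (from vertical).
From the interface: 90° − 7.93° = 82.07°.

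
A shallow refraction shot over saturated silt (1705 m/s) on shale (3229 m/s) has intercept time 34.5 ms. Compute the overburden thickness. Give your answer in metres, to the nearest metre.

35 m

h = tᵢ·V₁·V₂ / (2·√(V₂²−V₁²)).
√(V₂²−V₁²) = √(3229² − 1705²) = 2742.2 m/s.
h = 0.0345 s × 1705 × 3229 / (2 × 2742.2) = 34.63 m.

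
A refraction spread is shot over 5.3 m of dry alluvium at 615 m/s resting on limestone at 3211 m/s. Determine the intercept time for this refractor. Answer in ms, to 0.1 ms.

16.9 ms

θ_c = arcsin(V₁/V₂) = arcsin(615/3211) = 11.04°; cos θ_c = 0.9815.
tᵢ = 2h·cos θ_c / V₁ = 2·5.3·0.9815 / 615 = 0.01692 s.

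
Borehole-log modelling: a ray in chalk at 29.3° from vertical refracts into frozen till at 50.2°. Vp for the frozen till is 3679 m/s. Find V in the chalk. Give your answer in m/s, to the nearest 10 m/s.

Snell's law: sin 29.3°/V₁ = sin 50.2°/V₂.
V₁ = V₂·sin 29.3°/sin 50.2° = 3679 × 0.6370 = 2343.46 m/s.

2340 m/s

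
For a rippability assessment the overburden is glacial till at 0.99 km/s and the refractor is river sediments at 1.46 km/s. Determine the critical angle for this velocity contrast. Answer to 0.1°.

42.7°

Critical incidence: sin θ_c = V₁/V₂ = 0.99/1.46 = 0.6781.
θ_c = arcsin 0.6781 = 42.69°.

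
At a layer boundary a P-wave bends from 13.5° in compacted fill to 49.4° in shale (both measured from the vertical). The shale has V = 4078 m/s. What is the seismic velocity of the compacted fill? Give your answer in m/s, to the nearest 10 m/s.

sin 13.5° = 0.2334; sin 49.4° = 0.7593.
V₁ = V₂·(sin θ₁/sin θ₂) = 4078·(0.2334/0.7593) = 1253.82 m/s.

1250 m/s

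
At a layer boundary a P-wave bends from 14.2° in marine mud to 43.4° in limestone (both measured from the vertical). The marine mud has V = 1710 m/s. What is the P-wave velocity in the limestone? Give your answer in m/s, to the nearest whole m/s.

sin 14.2° = 0.2453; sin 43.4° = 0.6871.
V₂ = V₁·(sin θ₂/sin θ₁) = 1710·(0.6871/0.2453) = 4789.58 m/s.

4790 m/s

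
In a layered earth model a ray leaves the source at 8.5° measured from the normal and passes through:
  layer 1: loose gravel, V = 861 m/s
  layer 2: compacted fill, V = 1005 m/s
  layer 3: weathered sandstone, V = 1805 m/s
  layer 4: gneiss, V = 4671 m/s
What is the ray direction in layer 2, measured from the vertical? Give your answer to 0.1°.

9.9°

Ray parameter p = sin 8.5° / 861 = 1.7167e-04 s/m.
sin θ_2 = p·V_2 = 1.7167e-04 × 1005 = 0.1725.
θ_2 = arcsin 0.1725 = 9.93°.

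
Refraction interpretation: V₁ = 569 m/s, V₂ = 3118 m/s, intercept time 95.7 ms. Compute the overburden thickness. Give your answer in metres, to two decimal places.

h = tᵢ·V₁·V₂ / (2·√(V₂²−V₁²)).
√(V₂²−V₁²) = √(3118² − 569²) = 3065.6 m/s.
h = 0.0957 s × 569 × 3118 / (2 × 3065.6) = 27.69 m.

27.69 m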